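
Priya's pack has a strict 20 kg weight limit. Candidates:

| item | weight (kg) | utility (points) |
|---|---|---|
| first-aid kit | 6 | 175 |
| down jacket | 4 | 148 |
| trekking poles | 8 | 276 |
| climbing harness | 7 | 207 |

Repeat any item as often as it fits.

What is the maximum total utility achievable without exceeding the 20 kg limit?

5×down jacket uses 20 of the 20 kg and totals 740.

740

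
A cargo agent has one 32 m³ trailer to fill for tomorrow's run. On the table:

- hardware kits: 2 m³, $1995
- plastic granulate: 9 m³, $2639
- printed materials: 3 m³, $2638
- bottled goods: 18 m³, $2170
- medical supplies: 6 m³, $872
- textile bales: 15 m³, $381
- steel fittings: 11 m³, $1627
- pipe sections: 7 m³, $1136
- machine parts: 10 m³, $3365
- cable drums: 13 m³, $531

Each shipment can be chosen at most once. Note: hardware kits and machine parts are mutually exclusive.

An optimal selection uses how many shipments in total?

Optimal total is 10035.
For example hardware kits + plastic granulate + printed materials + steel fittings + pipe sections achieves it, using 32 m³.
Any selection reaching 10035 contains exactly 5 shipments.

5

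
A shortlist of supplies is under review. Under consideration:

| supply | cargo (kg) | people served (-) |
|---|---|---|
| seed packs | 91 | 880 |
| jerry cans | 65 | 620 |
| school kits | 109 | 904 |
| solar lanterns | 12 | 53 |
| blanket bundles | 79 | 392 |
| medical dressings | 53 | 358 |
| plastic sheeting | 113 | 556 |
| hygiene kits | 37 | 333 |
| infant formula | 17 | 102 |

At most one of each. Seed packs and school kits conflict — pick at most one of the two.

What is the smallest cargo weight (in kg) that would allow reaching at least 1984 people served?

222

Need the lightest bundle worth ≥ 1984.
Taking seed packs + jerry cans + solar lanterns + hygiene kits + infant formula gives 1988 (≥ 1984) for 222 kg.
Below 222 kg the best achievable stays under 1984.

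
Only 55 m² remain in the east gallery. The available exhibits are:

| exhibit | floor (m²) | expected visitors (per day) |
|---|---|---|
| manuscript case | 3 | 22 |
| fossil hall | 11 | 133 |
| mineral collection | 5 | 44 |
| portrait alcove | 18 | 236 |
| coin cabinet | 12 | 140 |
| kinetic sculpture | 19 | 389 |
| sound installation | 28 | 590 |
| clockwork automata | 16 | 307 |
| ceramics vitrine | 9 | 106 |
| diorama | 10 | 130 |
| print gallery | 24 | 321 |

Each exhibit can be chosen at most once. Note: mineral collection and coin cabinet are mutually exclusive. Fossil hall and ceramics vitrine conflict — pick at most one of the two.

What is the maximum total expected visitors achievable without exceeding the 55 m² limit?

Ranking by ratio (expected visitors/m²): sound installation 21.07, kinetic sculpture 20.47, clockwork automata 19.19.
Taking manuscript case + mineral collection + kinetic sculpture + sound installation: 55 m² used, 1045 in expected visitors.
That's the maximum — no feasible swap from here does better than 1045.

1045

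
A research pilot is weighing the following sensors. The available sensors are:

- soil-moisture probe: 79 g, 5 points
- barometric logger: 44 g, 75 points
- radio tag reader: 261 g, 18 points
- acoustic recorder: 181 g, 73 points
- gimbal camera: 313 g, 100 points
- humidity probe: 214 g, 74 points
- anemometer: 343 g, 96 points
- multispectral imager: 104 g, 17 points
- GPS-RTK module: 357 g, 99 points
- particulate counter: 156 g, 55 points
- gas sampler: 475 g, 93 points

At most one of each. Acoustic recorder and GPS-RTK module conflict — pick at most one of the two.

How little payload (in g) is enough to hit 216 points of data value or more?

Look for the lowest-payload combination reaching 216.
Taking barometric logger + acoustic recorder + humidity probe gives 222 (≥ 216) for 439 g.
Below 439 g the best achievable stays under 216.

439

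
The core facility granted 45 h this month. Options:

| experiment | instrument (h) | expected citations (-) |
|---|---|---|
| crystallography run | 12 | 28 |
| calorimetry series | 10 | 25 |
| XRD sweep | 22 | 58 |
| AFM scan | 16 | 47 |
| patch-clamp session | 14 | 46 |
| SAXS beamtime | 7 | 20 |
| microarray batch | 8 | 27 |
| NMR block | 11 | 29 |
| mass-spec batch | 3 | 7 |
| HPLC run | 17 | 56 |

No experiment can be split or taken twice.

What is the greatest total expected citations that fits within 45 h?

Density check — microarray batch 3.38, HPLC run 3.29, patch-clamp session 3.29 are the best per h.
Greedy by ratio would take patch-clamp session + microarray batch + mass-spec batch + HPLC run: 42 h used, total 136.
Dropping mass-spec batch and HPLC run frees 20 h; slotting in AFM scan + SAXS beamtime (23 h) lifts the total to 140 at 45 h.

140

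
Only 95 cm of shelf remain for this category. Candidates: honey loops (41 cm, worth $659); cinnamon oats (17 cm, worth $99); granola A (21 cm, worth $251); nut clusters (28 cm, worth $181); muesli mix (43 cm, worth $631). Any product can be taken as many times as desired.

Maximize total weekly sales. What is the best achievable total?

1318

The ratio ordering already packs tightly: 2×honey loops, 82 cm, 1318.
Nothing else within 95 cm beats 1318.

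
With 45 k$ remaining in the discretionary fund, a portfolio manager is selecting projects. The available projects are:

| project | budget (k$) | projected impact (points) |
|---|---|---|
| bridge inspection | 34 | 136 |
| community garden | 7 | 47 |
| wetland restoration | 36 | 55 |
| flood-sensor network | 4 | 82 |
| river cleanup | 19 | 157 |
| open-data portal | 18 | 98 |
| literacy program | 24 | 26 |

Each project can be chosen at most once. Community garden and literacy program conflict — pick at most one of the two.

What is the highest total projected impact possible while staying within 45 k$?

By projected impact per k$: flood-sensor network 20.50, river cleanup 8.26, community garden 6.71, open-data portal 5.44 lead.
Filling by ratio: community garden + flood-sensor network + river cleanup for 286, with 15 k$ left unused.
The 7 k$ tied up in community garden is better spent on open-data portal — total rises to 337 (41 k$).
An exhaustive check of the 128 subsets confirms 337.

337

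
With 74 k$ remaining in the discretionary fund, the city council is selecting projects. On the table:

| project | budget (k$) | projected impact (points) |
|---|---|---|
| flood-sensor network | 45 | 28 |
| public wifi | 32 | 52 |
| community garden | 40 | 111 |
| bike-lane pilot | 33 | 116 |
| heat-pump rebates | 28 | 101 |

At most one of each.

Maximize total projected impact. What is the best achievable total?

227

A density-first pass picks bike-lane pilot + heat-pump rebates — 217 at 61 k$.
Replace heat-pump rebates with community garden: the trade gains 10 net, giving 227 at 73 k$.
Next best is bike-lane pilot + heat-pump rebates at 217 (61 k$) — short by 10.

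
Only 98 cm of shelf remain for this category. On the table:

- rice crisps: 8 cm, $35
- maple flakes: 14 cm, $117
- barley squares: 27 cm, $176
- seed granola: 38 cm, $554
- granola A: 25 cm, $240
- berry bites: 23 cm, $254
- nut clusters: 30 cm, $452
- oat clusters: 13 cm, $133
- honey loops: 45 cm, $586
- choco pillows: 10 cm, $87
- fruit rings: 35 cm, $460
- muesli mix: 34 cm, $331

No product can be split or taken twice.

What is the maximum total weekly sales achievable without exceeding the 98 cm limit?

1292

The ratio heuristic lands on seed granola + berry bites + nut clusters (1260) but leaves 7 cm idle.
Replace seed granola with honey loops: the trade gains 32 net, giving 1292 at 98 cm.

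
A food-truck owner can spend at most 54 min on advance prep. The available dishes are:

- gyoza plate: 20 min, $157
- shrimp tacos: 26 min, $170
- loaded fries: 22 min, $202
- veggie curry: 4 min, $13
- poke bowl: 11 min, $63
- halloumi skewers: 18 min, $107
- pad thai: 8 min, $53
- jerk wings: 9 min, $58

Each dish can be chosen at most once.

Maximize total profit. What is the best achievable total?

425

Best packing: gyoza plate + loaded fries + veggie curry + pad thai — 54 min, 425 total.
An exhaustive check of the 256 subsets confirms 425.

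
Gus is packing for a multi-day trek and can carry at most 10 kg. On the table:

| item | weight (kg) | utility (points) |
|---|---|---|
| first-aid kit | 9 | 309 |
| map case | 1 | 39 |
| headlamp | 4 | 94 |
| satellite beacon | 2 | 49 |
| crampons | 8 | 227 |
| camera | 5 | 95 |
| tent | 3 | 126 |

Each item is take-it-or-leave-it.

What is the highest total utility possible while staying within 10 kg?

Greedy by ratio would take map case + headlamp + satellite beacon + tent: 10 kg used, total 308.
Dropping headlamp and satellite beacon and tent frees 9 kg; slotting in first-aid kit (9 kg) lifts the total to 348 at 10 kg.
Next best is first-aid kit at 309 (9 kg) — short by 39.

348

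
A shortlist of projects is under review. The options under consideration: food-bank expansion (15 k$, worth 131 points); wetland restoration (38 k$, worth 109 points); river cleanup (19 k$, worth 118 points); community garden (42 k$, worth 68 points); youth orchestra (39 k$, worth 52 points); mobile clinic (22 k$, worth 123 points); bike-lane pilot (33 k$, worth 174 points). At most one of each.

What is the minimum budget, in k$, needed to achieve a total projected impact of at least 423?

Look for the lowest-budget combination reaching 423.
Taking food-bank expansion + river cleanup + bike-lane pilot gives 423 (≥ 423) for 67 k$.
Below 67 k$ the best achievable stays under 423.

67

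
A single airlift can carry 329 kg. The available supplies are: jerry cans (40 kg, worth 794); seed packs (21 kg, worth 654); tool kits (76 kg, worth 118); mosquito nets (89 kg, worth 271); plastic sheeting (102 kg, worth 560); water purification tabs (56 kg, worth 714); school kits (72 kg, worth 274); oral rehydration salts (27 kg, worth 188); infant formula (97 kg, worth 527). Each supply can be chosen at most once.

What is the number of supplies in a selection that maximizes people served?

5

Optimal total is 3249.
For example jerry cans + seed packs + plastic sheeting + water purification tabs + infant formula achieves it, using 316 kg.
Every optimal selection uses 5 supplies.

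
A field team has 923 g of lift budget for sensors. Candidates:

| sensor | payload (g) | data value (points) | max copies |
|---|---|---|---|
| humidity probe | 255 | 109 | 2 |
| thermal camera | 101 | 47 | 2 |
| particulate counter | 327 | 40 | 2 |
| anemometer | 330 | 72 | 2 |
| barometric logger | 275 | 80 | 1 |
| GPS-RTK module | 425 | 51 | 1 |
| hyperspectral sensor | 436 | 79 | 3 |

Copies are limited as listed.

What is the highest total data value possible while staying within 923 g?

Filling by ratio: 2×humidity probe + 2×thermal camera for 312, with 211 g left unused.
Dropping thermal camera frees 101 g; slotting in barometric logger (275 g) lifts the total to 345 at 886 g.
Every other selection either busts 923 g or exceeds an availability limit or fails to beat 345.

345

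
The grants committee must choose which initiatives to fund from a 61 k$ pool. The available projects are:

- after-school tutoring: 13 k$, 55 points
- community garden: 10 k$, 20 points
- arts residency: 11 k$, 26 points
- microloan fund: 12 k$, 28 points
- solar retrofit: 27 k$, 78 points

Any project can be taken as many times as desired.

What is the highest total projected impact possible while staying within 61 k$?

By projected impact per k$: after-school tutoring 4.23, solar retrofit 2.89, arts residency 2.36, microloan fund 2.33 lead.
The ratio ordering already packs tightly: 4×after-school tutoring, 52 k$, 220.
That's the maximum — no swap from here does better than 220.

220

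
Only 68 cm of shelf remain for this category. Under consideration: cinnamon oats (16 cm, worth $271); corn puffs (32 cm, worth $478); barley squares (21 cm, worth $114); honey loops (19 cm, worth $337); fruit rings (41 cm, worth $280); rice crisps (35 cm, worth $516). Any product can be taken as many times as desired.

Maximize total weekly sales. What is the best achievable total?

1150

The ratio heuristic lands on 3×honey loops (1011) but leaves 11 cm idle.
Dropping 2×honey loops frees 38 cm; slotting in 3×cinnamon oats (48 cm) lifts the total to 1150 at 67 cm.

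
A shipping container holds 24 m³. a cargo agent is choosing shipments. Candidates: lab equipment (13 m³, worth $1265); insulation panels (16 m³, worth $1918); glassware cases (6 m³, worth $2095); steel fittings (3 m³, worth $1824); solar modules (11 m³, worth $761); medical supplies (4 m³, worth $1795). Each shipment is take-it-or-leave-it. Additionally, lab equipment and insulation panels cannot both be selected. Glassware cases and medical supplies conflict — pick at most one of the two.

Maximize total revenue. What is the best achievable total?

5537

Best packing: insulation panels + steel fittings + medical supplies — 23 m³, 5537 total.
Nothing else feasible within 24 m³ beats 5537.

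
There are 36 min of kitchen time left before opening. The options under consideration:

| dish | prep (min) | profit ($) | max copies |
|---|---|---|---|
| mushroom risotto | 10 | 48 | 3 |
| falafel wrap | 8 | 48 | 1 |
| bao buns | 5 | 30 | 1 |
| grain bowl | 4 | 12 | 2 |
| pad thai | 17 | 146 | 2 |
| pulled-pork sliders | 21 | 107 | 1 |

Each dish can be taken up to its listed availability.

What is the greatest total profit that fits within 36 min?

292

Ranking by ratio (profit/min): pad thai 8.59, falafel wrap 6.00, bao buns 6.00, pulled-pork sliders 5.10.
2×pad thai uses 34 of the 36 min and totals 292.
That's the maximum — no swap from here does better than 292.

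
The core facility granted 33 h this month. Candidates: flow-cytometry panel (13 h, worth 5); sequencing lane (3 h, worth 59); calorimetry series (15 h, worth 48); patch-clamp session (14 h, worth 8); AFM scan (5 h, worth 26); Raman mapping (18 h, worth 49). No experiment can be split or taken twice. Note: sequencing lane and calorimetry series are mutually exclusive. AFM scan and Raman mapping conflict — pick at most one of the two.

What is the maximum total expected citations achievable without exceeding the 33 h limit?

108

By expected citations per h: sequencing lane 19.67, AFM scan 5.20, calorimetry series 3.20 lead.
Best packing: sequencing lane + Raman mapping — 21 h, 108 total.
Next best is calorimetry series + Raman mapping at 97 (33 h) — short by 11.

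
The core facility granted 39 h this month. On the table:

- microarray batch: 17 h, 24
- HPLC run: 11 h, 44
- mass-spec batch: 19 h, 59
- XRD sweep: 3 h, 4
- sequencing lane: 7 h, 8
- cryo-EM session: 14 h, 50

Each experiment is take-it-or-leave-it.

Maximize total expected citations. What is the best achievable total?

113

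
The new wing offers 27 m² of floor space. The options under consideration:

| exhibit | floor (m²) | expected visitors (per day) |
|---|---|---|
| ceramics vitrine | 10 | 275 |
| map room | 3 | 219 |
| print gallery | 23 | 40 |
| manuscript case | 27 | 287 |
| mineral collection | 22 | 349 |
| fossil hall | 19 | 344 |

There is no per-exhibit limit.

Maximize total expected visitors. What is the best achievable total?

1971

Taking 9×map room: 27 m² used, 1971 in expected visitors.
Every other selection either busts 27 m² or fails to beat 1971.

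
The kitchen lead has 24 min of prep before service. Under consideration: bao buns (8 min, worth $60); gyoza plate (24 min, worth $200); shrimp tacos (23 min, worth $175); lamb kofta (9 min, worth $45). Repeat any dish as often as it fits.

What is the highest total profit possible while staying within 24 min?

200

Ranking by ratio (profit/min): gyoza plate 8.33, shrimp tacos 7.61, bao buns 7.50, lamb kofta 5.00.
Taking gyoza plate: 24 min used, 200 in profit.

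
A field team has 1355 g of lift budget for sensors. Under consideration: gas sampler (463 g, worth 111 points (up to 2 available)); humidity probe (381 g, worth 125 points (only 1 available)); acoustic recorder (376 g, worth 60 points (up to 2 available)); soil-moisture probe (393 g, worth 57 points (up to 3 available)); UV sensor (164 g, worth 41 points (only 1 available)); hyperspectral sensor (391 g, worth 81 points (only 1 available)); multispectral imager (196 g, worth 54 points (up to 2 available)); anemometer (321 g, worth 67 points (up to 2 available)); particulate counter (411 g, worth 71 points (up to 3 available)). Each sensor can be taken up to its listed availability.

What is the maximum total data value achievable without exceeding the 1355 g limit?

355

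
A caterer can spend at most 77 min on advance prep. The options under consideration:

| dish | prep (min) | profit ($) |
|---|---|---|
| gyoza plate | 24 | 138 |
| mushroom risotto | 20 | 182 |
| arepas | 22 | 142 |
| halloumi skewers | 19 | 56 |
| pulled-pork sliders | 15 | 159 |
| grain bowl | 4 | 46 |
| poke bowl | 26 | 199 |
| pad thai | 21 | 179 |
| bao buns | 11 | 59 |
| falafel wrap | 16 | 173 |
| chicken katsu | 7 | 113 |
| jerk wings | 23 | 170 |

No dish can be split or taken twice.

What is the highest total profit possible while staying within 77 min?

Taking the top-ratio dishes first gives mushroom risotto + pulled-pork sliders + grain bowl + bao buns + falafel wrap + chicken katsu for 732 (73 min).
Dropping bao buns and chicken katsu frees 18 min; slotting in pad thai (21 min) lifts the total to 739 at 76 min.
The spare 1 min is too small for any remaining dish, and no exchange beats 739.

739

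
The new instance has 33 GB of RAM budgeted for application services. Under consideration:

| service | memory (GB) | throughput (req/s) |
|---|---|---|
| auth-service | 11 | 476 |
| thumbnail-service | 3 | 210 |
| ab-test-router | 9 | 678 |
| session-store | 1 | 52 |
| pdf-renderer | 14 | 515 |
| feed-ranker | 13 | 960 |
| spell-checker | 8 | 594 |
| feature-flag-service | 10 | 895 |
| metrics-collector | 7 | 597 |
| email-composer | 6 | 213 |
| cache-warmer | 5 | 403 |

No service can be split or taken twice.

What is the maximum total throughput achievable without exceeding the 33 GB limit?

2699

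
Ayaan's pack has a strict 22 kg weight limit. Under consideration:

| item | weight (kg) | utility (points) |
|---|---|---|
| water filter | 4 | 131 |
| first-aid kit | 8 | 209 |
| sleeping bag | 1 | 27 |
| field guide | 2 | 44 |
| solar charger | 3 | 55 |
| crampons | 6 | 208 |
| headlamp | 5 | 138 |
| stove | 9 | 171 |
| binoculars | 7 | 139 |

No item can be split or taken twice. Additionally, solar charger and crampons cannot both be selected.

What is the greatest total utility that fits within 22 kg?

Taking first-aid kit + sleeping bag + field guide + crampons + headlamp: 22 kg used, 626 in utility.

626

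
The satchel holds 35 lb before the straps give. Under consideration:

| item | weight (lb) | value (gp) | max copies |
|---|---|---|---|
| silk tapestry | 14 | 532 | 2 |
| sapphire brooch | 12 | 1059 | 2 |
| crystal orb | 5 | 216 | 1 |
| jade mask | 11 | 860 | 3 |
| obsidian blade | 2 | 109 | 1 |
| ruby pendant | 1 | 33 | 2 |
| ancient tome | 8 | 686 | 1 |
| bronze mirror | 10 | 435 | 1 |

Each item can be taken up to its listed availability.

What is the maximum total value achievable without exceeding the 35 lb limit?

2978

Taking the top-ratio items first gives 2×sapphire brooch + obsidian blade + ruby pendant + ancient tome for 2946 (35 lb).
Replace obsidian blade and ruby pendant and ancient tome with jade mask: the trade gains 32 net, giving 2978 at 35 lb.
No other feasible combination exceeds 2978.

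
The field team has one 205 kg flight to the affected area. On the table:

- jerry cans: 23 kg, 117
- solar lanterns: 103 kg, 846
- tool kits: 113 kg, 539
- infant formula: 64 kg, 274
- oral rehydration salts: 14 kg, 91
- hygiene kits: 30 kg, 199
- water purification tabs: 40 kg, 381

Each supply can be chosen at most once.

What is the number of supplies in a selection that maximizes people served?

Optimal total is 1543.
For example jerry cans + solar lanterns + hygiene kits + water purification tabs achieves it, using 196 kg.
Every optimal selection uses 4 supplies.

4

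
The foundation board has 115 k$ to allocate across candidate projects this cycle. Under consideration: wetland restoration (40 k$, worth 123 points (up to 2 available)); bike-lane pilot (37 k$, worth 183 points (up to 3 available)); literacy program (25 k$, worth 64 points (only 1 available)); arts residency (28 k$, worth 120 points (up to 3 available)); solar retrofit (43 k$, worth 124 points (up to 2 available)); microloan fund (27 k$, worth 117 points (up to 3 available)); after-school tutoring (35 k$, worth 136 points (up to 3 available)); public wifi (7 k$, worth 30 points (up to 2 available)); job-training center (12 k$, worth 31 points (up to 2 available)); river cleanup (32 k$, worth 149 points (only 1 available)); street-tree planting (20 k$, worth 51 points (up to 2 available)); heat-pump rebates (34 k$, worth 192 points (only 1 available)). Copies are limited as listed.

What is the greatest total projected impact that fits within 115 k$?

By projected impact per k$: heat-pump rebates 5.65, bike-lane pilot 4.95, river cleanup 4.66 lead.
The ratio ordering already packs tightly: 2×bike-lane pilot + public wifi + heat-pump rebates, 115 k$, 588.
No other feasible combination exceeds 588.

588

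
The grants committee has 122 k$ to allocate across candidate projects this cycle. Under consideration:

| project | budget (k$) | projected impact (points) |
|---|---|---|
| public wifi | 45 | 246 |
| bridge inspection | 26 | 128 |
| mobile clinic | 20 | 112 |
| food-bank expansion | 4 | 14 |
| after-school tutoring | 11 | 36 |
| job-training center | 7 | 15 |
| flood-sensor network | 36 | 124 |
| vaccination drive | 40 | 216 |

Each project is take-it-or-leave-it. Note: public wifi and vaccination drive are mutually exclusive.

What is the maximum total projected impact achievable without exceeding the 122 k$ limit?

580

Ranking by ratio (projected impact/k$): mobile clinic 5.60, public wifi 5.47, vaccination drive 5.40, bridge inspection 4.92.
Best packing: bridge inspection + mobile clinic + flood-sensor network + vaccination drive — 122 k$, 580 total.
Every other selection either busts 122 k$ or breaks a pairing rule or fails to beat 580.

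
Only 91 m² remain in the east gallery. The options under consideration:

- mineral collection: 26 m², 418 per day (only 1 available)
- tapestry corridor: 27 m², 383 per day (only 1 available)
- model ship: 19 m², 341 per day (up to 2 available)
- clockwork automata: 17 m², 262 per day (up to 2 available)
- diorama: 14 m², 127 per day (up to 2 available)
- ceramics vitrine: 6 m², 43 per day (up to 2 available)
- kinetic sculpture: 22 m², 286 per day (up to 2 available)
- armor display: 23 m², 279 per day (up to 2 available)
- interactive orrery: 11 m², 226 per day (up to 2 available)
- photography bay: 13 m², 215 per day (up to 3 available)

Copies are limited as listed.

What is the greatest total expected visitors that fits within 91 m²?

1611

Taking the top-ratio exhibits first gives 2×model ship + 2×interactive orrery + 2×photography bay for 1564 (86 m²).
The 13 m² tied up in photography bay is better spent on clockwork automata — total rises to 1611 (90 m²).
Nothing else within 91 m² beats 1611.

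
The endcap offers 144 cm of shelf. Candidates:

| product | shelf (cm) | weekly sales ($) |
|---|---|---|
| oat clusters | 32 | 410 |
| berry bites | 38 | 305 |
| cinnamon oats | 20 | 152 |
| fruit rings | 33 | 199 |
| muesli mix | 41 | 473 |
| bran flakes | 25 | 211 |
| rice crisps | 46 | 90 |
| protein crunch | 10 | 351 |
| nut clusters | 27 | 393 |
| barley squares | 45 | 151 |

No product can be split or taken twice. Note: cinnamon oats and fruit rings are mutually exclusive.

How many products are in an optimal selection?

The maximum weekly sales within 144 cm is 1838.
One optimal bundle: oat clusters + muesli mix + bran flakes + protein crunch + nut clusters (135 cm).
Any selection reaching 1838 contains exactly 5 products.

5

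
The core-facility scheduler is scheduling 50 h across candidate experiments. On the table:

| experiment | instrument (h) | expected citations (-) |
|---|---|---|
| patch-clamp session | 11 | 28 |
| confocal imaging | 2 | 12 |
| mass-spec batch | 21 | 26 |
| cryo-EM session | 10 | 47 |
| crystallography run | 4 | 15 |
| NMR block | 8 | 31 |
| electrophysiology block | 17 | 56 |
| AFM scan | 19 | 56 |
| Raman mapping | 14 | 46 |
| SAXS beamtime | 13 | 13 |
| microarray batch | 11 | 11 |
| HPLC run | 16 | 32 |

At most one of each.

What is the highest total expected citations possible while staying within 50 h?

180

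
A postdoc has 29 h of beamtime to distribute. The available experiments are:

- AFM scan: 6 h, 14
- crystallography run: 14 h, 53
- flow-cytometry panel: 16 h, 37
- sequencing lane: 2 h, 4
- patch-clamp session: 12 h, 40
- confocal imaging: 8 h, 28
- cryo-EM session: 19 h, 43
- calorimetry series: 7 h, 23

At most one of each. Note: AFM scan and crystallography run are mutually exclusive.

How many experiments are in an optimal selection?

3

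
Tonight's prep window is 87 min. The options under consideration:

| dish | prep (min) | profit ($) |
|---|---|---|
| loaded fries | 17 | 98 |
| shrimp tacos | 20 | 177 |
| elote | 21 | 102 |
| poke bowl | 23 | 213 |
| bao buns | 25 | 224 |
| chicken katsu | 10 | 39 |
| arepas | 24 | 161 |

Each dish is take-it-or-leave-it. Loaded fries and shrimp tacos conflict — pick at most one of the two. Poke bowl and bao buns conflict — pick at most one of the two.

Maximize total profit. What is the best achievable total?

601

Taking shrimp tacos + bao buns + chicken katsu + arepas: 79 min used, 601 in profit.
Next best is shrimp tacos + poke bowl + chicken katsu + arepas at 590 (77 min) — short by 11.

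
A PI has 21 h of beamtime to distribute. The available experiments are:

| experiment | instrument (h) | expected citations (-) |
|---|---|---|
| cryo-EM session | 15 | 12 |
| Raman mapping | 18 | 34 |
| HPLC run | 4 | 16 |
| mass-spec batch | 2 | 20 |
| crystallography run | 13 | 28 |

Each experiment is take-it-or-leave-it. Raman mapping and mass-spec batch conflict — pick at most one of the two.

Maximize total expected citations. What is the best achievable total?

64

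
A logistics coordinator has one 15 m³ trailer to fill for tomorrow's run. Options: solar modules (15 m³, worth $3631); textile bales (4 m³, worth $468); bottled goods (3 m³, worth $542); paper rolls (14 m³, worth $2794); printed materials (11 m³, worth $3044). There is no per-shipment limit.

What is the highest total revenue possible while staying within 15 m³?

By revenue per m³: printed materials 276.73, solar modules 242.07, paper rolls 199.57, bottled goods 180.67 lead.
Taking the top-ratio shipments first gives bottled goods + printed materials for 3586 (14 m³).
Dropping bottled goods and printed materials frees 14 m³; slotting in solar modules (15 m³) lifts the total to 3631 at 15 m³.

3631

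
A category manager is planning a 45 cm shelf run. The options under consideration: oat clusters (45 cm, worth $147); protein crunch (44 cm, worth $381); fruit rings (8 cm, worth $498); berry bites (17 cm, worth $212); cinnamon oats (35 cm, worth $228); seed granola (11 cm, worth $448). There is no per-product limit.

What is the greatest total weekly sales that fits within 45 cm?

2490

Best packing: 5×fruit rings — 40 cm, 2490 total.
No other feasible combination exceeds 2490.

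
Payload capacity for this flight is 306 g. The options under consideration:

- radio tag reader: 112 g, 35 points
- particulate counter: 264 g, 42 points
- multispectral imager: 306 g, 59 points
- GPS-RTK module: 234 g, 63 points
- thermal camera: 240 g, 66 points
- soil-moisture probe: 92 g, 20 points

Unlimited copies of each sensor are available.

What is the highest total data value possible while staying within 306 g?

75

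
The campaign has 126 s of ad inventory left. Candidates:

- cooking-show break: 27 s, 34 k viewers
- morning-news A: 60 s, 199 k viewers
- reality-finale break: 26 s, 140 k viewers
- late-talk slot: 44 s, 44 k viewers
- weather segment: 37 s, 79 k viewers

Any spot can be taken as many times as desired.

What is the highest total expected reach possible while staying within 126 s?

The ratio ordering already packs tightly: 4×reality-finale break, 104 s, 560.
No other feasible combination exceeds 560.

560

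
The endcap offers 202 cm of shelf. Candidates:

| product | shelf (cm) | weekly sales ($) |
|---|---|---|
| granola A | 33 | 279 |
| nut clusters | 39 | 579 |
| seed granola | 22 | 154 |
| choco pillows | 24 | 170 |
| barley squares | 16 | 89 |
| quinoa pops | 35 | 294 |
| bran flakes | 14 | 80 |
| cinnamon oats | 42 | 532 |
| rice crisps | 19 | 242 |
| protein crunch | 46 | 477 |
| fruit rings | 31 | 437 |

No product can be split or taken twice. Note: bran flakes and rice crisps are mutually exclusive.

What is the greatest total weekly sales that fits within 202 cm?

2437

By weekly sales per cm: nut clusters 14.85, fruit rings 14.10, rice crisps 12.74, cinnamon oats 12.67 lead.
Nut clusters + choco pillows + cinnamon oats + rice crisps + protein crunch + fruit rings uses 201 of the 202 cm and totals 2437.
Next best is nut clusters + seed granola + cinnamon oats + rice crisps + protein crunch + fruit rings at 2421 (199 cm) — short by 16.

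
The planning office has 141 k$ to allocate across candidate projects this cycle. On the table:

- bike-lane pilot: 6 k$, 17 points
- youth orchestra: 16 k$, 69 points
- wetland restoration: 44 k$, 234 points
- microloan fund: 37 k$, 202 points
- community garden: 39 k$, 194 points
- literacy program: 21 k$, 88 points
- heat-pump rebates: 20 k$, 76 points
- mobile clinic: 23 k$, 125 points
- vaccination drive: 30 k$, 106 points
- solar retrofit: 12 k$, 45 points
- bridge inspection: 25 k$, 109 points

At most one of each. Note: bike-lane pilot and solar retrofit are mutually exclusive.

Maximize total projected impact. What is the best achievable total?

718

Greedy by ratio would take wetland restoration + microloan fund + mobile clinic + solar retrofit + bridge inspection: 141 k$ used, total 715.
A better packing is wetland restoration + microloan fund + community garden + literacy program: 141 k$, total 718.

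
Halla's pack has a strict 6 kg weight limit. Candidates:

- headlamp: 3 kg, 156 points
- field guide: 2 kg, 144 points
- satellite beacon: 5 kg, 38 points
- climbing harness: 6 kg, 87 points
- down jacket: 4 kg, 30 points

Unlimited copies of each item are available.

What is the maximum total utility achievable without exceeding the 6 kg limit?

By utility per kg: field guide 72.00, headlamp 52.00, climbing harness 14.50, satellite beacon 7.60 lead.
Taking 3×field guide: 6 kg used, 432 in utility.
No other feasible combination exceeds 432.

432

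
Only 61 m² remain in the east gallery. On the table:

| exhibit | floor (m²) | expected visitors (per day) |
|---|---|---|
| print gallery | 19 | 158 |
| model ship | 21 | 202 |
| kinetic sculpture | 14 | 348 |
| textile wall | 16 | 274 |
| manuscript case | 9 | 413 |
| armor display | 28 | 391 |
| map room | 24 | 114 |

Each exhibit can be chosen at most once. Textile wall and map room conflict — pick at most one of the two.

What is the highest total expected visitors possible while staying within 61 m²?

Density check — manuscript case 45.89, kinetic sculpture 24.86, textile wall 17.12 are the best per m².
The ratio ordering already packs tightly: model ship + kinetic sculpture + textile wall + manuscript case, 60 m², 1237.

1237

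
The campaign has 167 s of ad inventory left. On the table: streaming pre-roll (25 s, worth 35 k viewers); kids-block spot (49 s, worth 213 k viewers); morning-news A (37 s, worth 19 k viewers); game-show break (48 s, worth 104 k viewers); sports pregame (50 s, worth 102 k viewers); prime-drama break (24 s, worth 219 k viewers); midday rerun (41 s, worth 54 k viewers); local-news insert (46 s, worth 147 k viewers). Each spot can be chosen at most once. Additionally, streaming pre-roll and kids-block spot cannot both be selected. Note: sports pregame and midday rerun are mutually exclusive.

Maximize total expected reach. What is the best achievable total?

683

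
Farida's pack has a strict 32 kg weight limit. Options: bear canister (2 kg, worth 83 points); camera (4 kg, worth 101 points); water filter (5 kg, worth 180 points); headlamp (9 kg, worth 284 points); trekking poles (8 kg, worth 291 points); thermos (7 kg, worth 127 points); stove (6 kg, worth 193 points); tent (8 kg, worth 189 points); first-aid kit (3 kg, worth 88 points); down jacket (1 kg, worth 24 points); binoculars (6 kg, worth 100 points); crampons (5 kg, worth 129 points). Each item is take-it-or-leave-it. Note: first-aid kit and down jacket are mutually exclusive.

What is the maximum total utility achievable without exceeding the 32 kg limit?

1055

The ratio ordering already packs tightly: bear canister + water filter + headlamp + trekking poles + stove + down jacket, 31 kg, 1055.
Bear canister + water filter + headlamp + trekking poles + first-aid kit + crampons matches that 1055 at 32 kg; no feasible combination exceeds it.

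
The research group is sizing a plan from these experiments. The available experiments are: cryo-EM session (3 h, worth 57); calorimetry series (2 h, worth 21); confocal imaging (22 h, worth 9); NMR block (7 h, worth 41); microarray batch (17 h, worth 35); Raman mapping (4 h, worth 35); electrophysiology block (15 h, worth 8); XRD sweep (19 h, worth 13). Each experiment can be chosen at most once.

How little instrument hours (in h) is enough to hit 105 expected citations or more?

9

Minimise h subject to total expected citations ≥ 105.
cryo-EM session + calorimetry series + Raman mapping: 113 expected citations at 9 h.
Any bundle with less than 9 h falls short of 105.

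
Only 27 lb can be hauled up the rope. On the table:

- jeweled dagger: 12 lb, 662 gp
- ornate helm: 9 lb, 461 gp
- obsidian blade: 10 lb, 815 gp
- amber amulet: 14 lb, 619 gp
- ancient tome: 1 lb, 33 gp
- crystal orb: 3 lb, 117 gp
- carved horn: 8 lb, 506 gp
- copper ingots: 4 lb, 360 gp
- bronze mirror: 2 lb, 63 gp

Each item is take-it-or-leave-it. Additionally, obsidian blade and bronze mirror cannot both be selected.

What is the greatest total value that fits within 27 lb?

1870

Ranking by ratio (value/lb): copper ingots 90.00, obsidian blade 81.50, carved horn 63.25.
A density-first pass picks obsidian blade + ancient tome + crystal orb + carved horn + copper ingots — 1831 at 26 lb.
Dropping crystal orb and carved horn frees 11 lb; slotting in jeweled dagger (12 lb) lifts the total to 1870 at 27 lb.
Next best is jeweled dagger + obsidian blade + copper ingots at 1837 (26 lb) — short by 33.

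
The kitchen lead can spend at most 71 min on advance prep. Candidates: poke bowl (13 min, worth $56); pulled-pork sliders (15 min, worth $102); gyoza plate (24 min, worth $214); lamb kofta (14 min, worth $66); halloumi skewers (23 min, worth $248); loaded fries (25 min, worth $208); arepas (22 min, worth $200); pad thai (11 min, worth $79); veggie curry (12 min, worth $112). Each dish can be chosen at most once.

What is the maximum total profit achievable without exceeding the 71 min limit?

By profit per min: halloumi skewers 10.78, veggie curry 9.33, arepas 9.09, gyoza plate 8.92 lead.
Filling by ratio: halloumi skewers + arepas + pad thai + veggie curry for 639, with 3 min left unused.
Replace pad thai and veggie curry with gyoza plate: the trade gains 23 net, giving 662 at 69 min.
The closest alternative, halloumi skewers + loaded fries + arepas, reaches only 656.

662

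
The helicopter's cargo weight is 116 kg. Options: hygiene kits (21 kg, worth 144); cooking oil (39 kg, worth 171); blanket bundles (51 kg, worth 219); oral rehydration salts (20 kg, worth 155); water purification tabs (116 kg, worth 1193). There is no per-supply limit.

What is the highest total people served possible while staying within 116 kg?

Best packing: water purification tabs — 116 kg, 1193 total.

1193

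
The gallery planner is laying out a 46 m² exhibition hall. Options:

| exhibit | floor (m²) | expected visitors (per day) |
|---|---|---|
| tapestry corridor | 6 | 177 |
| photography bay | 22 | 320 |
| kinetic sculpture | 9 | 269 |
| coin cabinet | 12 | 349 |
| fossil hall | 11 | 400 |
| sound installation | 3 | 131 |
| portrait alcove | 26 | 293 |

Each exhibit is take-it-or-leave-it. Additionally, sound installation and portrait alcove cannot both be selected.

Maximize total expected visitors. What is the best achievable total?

Tapestry corridor + kinetic sculpture + coin cabinet + fossil hall + sound installation uses 41 of the 46 m² and totals 1326.
The spare 5 m² is too small for any remaining exhibit, and no feasible exchange beats 1326.

1326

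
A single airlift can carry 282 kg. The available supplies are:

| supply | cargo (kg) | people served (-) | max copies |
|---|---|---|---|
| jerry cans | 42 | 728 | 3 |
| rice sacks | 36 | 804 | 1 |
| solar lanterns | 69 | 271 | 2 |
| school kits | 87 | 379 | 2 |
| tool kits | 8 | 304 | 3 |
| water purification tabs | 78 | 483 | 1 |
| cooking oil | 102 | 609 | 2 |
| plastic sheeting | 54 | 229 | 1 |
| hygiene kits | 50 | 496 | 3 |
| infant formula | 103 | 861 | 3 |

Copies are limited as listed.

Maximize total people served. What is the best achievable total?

The ratio heuristic lands on 3×jerry cans + rice sacks + 3×tool kits + hygiene kits (4396) but leaves 46 kg idle.
The 8 kg tied up in tool kits is better spent on hygiene kits — total rises to 4588 (278 kg).
The spare 4 kg is too small for any remaining supply, and no exchange beats 4588.

4588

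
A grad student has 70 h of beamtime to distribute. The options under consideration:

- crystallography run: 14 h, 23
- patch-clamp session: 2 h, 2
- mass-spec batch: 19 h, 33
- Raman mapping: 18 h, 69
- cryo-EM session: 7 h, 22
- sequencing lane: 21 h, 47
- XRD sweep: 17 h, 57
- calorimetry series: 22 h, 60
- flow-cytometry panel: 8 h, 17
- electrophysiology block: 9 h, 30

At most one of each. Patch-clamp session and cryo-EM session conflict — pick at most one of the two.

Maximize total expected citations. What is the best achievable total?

218

Patch-clamp session + Raman mapping + XRD sweep + calorimetry series + electrophysiology block uses 68 of the 70 h and totals 218.
Next best is Raman mapping + XRD sweep + calorimetry series + electrophysiology block at 216 (66 h) — short by 2.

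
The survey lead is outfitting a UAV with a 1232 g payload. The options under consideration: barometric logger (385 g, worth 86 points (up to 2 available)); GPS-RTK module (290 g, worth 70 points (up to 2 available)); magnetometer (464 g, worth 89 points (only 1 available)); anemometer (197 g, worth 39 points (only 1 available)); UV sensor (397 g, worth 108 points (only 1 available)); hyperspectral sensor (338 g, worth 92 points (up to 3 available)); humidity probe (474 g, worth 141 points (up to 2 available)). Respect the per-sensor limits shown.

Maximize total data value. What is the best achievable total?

341

Density check — humidity probe 0.30, hyperspectral sensor 0.27, UV sensor 0.27, GPS-RTK module 0.24 are the best per g.
Greedy by ratio would take anemometer + 2×humidity probe: 1145 g used, total 321.
Replace anemometer and humidity probe with UV sensor + hyperspectral sensor: the trade gains 20 net, giving 341 at 1209 g.
Nothing else within 1232 g beats 341.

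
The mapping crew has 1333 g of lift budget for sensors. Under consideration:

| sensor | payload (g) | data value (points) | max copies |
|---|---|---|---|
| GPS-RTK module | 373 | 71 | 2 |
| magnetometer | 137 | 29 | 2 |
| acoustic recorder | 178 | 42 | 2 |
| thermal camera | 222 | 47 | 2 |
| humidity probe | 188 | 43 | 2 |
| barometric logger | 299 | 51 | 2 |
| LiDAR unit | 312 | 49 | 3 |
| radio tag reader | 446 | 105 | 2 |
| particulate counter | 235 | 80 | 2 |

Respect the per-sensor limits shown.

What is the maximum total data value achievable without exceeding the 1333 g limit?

By data value per g: particulate counter 0.34, acoustic recorder 0.24, radio tag reader 0.24, humidity probe 0.23 lead.
Filling by ratio: 2×acoustic recorder + radio tag reader + 2×particulate counter for 349, with 61 g left unused.
The 356 g tied up in 2×acoustic recorder is better spent on thermal camera + humidity probe — total rises to 355 (1326 g).
That's the maximum — no swap from here does better than 355.

355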